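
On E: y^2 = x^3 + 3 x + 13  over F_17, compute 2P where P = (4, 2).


Doubling: s = (3 x1^2 + a) / (2 y1)
s = (3*4^2 + 3) / (2*2) mod 17 = 0
x3 = s^2 - 2 x1 mod 17 = 0^2 - 2*4 = 9
y3 = s (x1 - x3) - y1 mod 17 = 0 * (4 - 9) - 2 = 15

2P = (9, 15)


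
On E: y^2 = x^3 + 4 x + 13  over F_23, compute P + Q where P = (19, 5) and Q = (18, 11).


P != Q, so use the chord formula.
s = (y2 - y1) / (x2 - x1) = (6) / (22) mod 23 = 17
x3 = s^2 - x1 - x2 mod 23 = 17^2 - 19 - 18 = 22
y3 = s (x1 - x3) - y1 mod 23 = 17 * (19 - 22) - 5 = 13

P + Q = (22, 13)


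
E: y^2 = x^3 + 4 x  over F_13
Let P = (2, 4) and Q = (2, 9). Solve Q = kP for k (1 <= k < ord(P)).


Enumerate multiples of P until we hit Q = (2, 9):
  1P = (2, 4)
  2P = (0, 0)
  3P = (2, 9)
Match found at i = 3.

k = 3


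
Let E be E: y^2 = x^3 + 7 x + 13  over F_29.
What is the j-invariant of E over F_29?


Delta = -16(4 a^3 + 27 b^2) mod 29 = 15
-1728 * (4 a)^3 = -1728 * (4*7)^3 mod 29 = 17
j = 17 * 15^(-1) mod 29 = 5

j = 5 (mod 29)


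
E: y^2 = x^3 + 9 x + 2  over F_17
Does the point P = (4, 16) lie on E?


Check whether y^2 = x^3 + 9 x + 2 (mod 17) for (x, y) = (4, 16).
LHS: y^2 = 16^2 mod 17 = 1
RHS: x^3 + 9 x + 2 = 4^3 + 9*4 + 2 mod 17 = 0
LHS != RHS

No, not on the curve


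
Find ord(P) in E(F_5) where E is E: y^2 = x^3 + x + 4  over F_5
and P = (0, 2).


Compute successive multiples of P until we hit O:
  1P = (0, 2)
  2P = (1, 4)
  3P = (3, 2)
  4P = (2, 3)
  5P = (2, 2)
  6P = (3, 3)
  7P = (1, 1)
  8P = (0, 3)
  ... (continuing to 9P)
  9P = O

ord(P) = 9


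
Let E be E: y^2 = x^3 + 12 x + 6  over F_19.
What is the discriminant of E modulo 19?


4 a^3 + 27 b^2 = 4*12^3 + 27*6^2 = 6912 + 972 = 7884
Delta = -16 * (7884) = -126144
Delta mod 19 = 16

Delta = 16 (mod 19)


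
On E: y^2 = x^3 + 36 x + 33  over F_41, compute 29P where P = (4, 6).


k = 29 = 11101_2 (binary, LSB first: 10111)
Double-and-add from P = (4, 6):
  bit 0 = 1: acc = O + (4, 6) = (4, 6)
  bit 1 = 0: acc unchanged = (4, 6)
  bit 2 = 1: acc = (4, 6) + (21, 13) = (20, 26)
  bit 3 = 1: acc = (20, 26) + (9, 15) = (13, 22)
  bit 4 = 1: acc = (13, 22) + (32, 13) = (32, 28)

29P = (32, 28)


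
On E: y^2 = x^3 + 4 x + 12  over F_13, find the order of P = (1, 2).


Compute successive multiples of P until we hit O:
  1P = (1, 2)
  2P = (10, 5)
  3P = (5, 1)
  4P = (3, 5)
  5P = (8, 7)
  6P = (0, 8)
  7P = (9, 7)
  8P = (4, 1)
  ... (continuing to 19P)
  19P = O

ord(P) = 19


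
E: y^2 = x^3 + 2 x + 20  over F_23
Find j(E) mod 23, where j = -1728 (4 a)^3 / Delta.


Delta = -16(4 a^3 + 27 b^2) mod 23 = 16
-1728 * (4 a)^3 = -1728 * (4*2)^3 mod 23 = 5
j = 5 * 16^(-1) mod 23 = 19

j = 19 (mod 23)


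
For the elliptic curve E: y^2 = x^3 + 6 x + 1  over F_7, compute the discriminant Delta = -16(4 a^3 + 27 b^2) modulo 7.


4 a^3 + 27 b^2 = 4*6^3 + 27*1^2 = 864 + 27 = 891
Delta = -16 * (891) = -14256
Delta mod 7 = 3

Delta = 3 (mod 7)


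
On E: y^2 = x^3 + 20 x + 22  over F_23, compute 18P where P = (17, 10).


k = 18 = 10010_2 (binary, LSB first: 01001)
Double-and-add from P = (17, 10):
  bit 0 = 0: acc unchanged = O
  bit 1 = 1: acc = O + (18, 2) = (18, 2)
  bit 2 = 0: acc unchanged = (18, 2)
  bit 3 = 0: acc unchanged = (18, 2)
  bit 4 = 1: acc = (18, 2) + (10, 16) = (11, 3)

18P = (11, 3)


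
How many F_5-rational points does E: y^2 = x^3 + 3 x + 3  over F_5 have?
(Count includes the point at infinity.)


For each x in F_5, count y with y^2 = x^3 + 3 x + 3 mod 5:
  x = 3: RHS = 4, y in [2, 3]  -> 2 point(s)
  x = 4: RHS = 4, y in [2, 3]  -> 2 point(s)
Affine points: 4. Add the point at infinity: total = 5.

#E(F_5) = 5


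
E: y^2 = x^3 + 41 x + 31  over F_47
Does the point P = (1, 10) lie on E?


Check whether y^2 = x^3 + 41 x + 31 (mod 47) for (x, y) = (1, 10).
LHS: y^2 = 10^2 mod 47 = 6
RHS: x^3 + 41 x + 31 = 1^3 + 41*1 + 31 mod 47 = 26
LHS != RHS

No, not on the curve


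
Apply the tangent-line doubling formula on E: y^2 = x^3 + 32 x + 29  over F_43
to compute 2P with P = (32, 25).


Doubling: s = (3 x1^2 + a) / (2 y1)
s = (3*32^2 + 32) / (2*25) mod 43 = 38
x3 = s^2 - 2 x1 mod 43 = 38^2 - 2*32 = 4
y3 = s (x1 - x3) - y1 mod 43 = 38 * (32 - 4) - 25 = 7

2P = (4, 7)


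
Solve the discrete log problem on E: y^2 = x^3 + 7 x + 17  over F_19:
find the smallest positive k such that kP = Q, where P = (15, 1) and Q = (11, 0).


Enumerate multiples of P until we hit Q = (11, 0):
  1P = (15, 1)
  2P = (9, 12)
  3P = (1, 5)
  4P = (12, 9)
  5P = (16, 8)
  6P = (18, 16)
  7P = (11, 0)
Match found at i = 7.

k = 7


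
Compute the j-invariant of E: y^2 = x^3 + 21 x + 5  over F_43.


Delta = -16(4 a^3 + 27 b^2) mod 43 = 1
-1728 * (4 a)^3 = -1728 * (4*21)^3 mod 43 = 21
j = 21 * 1^(-1) mod 43 = 21

j = 21 (mod 43)


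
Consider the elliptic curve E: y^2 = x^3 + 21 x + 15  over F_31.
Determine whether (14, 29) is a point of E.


Check whether y^2 = x^3 + 21 x + 15 (mod 31) for (x, y) = (14, 29).
LHS: y^2 = 29^2 mod 31 = 4
RHS: x^3 + 21 x + 15 = 14^3 + 21*14 + 15 mod 31 = 15
LHS != RHS

No, not on the curve


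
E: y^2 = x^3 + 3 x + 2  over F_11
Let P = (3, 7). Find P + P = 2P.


Doubling: s = (3 x1^2 + a) / (2 y1)
s = (3*3^2 + 3) / (2*7) mod 11 = 10
x3 = s^2 - 2 x1 mod 11 = 10^2 - 2*3 = 6
y3 = s (x1 - x3) - y1 mod 11 = 10 * (3 - 6) - 7 = 7

2P = (6, 7)


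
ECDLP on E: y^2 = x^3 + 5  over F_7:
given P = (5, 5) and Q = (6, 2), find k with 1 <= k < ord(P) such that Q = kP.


Enumerate multiples of P until we hit Q = (6, 2):
  1P = (5, 5)
  2P = (6, 5)
  3P = (3, 2)
  4P = (3, 5)
  5P = (6, 2)
Match found at i = 5.

k = 5


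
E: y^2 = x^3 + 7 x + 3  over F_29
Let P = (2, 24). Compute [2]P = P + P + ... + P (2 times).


k = 2 = 10_2 (binary, LSB first: 01)
Double-and-add from P = (2, 24):
  bit 0 = 0: acc unchanged = O
  bit 1 = 1: acc = O + (26, 10) = (26, 10)

2P = (26, 10)


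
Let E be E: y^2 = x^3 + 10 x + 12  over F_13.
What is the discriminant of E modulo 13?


4 a^3 + 27 b^2 = 4*10^3 + 27*12^2 = 4000 + 3888 = 7888
Delta = -16 * (7888) = -126208
Delta mod 13 = 9

Delta = 9 (mod 13)


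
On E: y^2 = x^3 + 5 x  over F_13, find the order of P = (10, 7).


Compute successive multiples of P until we hit O:
  1P = (10, 7)
  2P = (3, 9)
  3P = (3, 4)
  4P = (10, 6)
  5P = O

ord(P) = 5


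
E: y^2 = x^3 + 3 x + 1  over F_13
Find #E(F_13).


For each x in F_13, count y with y^2 = x^3 + 3 x + 1 mod 13:
  x = 0: RHS = 1, y in [1, 12]  -> 2 point(s)
  x = 4: RHS = 12, y in [5, 8]  -> 2 point(s)
  x = 6: RHS = 1, y in [1, 12]  -> 2 point(s)
  x = 7: RHS = 1, y in [1, 12]  -> 2 point(s)
  x = 8: RHS = 4, y in [2, 11]  -> 2 point(s)
  x = 9: RHS = 3, y in [4, 9]  -> 2 point(s)
  x = 10: RHS = 4, y in [2, 11]  -> 2 point(s)
  x = 11: RHS = 0, y in [0]  -> 1 point(s)
  x = 12: RHS = 10, y in [6, 7]  -> 2 point(s)
Affine points: 17. Add the point at infinity: total = 18.

#E(F_13) = 18


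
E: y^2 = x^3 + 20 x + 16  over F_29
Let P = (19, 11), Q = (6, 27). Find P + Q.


P != Q, so use the chord formula.
s = (y2 - y1) / (x2 - x1) = (16) / (16) mod 29 = 1
x3 = s^2 - x1 - x2 mod 29 = 1^2 - 19 - 6 = 5
y3 = s (x1 - x3) - y1 mod 29 = 1 * (19 - 5) - 11 = 3

P + Q = (5, 3)


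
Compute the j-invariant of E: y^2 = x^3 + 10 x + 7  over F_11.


Delta = -16(4 a^3 + 27 b^2) mod 11 = 5
-1728 * (4 a)^3 = -1728 * (4*10)^3 mod 11 = 9
j = 9 * 5^(-1) mod 11 = 4

j = 4 (mod 11)


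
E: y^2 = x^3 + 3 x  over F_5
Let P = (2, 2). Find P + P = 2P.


Doubling: s = (3 x1^2 + a) / (2 y1)
s = (3*2^2 + 3) / (2*2) mod 5 = 0
x3 = s^2 - 2 x1 mod 5 = 0^2 - 2*2 = 1
y3 = s (x1 - x3) - y1 mod 5 = 0 * (2 - 1) - 2 = 3

2P = (1, 3)


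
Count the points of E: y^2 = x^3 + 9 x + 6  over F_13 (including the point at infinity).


For each x in F_13, count y with y^2 = x^3 + 9 x + 6 mod 13:
  x = 1: RHS = 3, y in [4, 9]  -> 2 point(s)
  x = 6: RHS = 3, y in [4, 9]  -> 2 point(s)
  x = 7: RHS = 9, y in [3, 10]  -> 2 point(s)
  x = 9: RHS = 10, y in [6, 7]  -> 2 point(s)
  x = 10: RHS = 4, y in [2, 11]  -> 2 point(s)
  x = 12: RHS = 9, y in [3, 10]  -> 2 point(s)
Affine points: 12. Add the point at infinity: total = 13.

#E(F_13) = 13


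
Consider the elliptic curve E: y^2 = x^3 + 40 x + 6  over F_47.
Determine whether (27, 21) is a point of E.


Check whether y^2 = x^3 + 40 x + 6 (mod 47) for (x, y) = (27, 21).
LHS: y^2 = 21^2 mod 47 = 18
RHS: x^3 + 40 x + 6 = 27^3 + 40*27 + 6 mod 47 = 42
LHS != RHS

No, not on the curve


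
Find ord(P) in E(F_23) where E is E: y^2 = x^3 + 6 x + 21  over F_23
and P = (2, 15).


Compute successive multiples of P until we hit O:
  1P = (2, 15)
  2P = (12, 2)
  3P = (10, 0)
  4P = (12, 21)
  5P = (2, 8)
  6P = O

ord(P) = 6


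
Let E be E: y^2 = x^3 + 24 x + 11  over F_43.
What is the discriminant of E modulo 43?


4 a^3 + 27 b^2 = 4*24^3 + 27*11^2 = 55296 + 3267 = 58563
Delta = -16 * (58563) = -937008
Delta mod 43 = 5

Delta = 5 (mod 43)


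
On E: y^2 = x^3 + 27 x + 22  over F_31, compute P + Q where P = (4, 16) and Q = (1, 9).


P != Q, so use the chord formula.
s = (y2 - y1) / (x2 - x1) = (24) / (28) mod 31 = 23
x3 = s^2 - x1 - x2 mod 31 = 23^2 - 4 - 1 = 28
y3 = s (x1 - x3) - y1 mod 31 = 23 * (4 - 28) - 16 = 21

P + Q = (28, 21)


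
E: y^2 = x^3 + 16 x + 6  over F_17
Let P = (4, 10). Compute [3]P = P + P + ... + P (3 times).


k = 3 = 11_2 (binary, LSB first: 11)
Double-and-add from P = (4, 10):
  bit 0 = 1: acc = O + (4, 10) = (4, 10)
  bit 1 = 1: acc = (4, 10) + (7, 11) = (8, 0)

3P = (8, 0)


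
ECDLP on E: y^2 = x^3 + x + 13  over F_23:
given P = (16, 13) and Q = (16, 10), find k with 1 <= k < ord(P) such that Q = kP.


Enumerate multiples of P until we hit Q = (16, 10):
  1P = (16, 13)
  2P = (20, 12)
  3P = (0, 6)
  4P = (8, 2)
  5P = (7, 8)
  6P = (4, 9)
  7P = (21, 16)
  8P = (2, 0)
  9P = (21, 7)
  10P = (4, 14)
  11P = (7, 15)
  12P = (8, 21)
  13P = (0, 17)
  14P = (20, 11)
  15P = (16, 10)
Match found at i = 15.

k = 15


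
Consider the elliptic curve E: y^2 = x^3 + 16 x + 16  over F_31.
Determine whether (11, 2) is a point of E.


Check whether y^2 = x^3 + 16 x + 16 (mod 31) for (x, y) = (11, 2).
LHS: y^2 = 2^2 mod 31 = 4
RHS: x^3 + 16 x + 16 = 11^3 + 16*11 + 16 mod 31 = 4
LHS = RHS

Yes, on the curve


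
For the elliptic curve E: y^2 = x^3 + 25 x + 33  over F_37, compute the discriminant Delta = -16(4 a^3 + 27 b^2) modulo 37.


4 a^3 + 27 b^2 = 4*25^3 + 27*33^2 = 62500 + 29403 = 91903
Delta = -16 * (91903) = -1470448
Delta mod 37 = 6

Delta = 6 (mod 37)


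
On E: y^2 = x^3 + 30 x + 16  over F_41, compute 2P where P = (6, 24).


Doubling: s = (3 x1^2 + a) / (2 y1)
s = (3*6^2 + 30) / (2*24) mod 41 = 8
x3 = s^2 - 2 x1 mod 41 = 8^2 - 2*6 = 11
y3 = s (x1 - x3) - y1 mod 41 = 8 * (6 - 11) - 24 = 18

2P = (11, 18)


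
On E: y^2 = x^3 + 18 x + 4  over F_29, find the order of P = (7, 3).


Compute successive multiples of P until we hit O:
  1P = (7, 3)
  2P = (10, 16)
  3P = (5, 25)
  4P = (22, 17)
  5P = (1, 20)
  6P = (25, 19)
  7P = (25, 10)
  8P = (1, 9)
  ... (continuing to 13P)
  13P = O

ord(P) = 13


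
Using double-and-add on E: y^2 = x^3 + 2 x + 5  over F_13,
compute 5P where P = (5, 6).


k = 5 = 101_2 (binary, LSB first: 101)
Double-and-add from P = (5, 6):
  bit 0 = 1: acc = O + (5, 6) = (5, 6)
  bit 1 = 0: acc unchanged = (5, 6)
  bit 2 = 1: acc = (5, 6) + (4, 5) = (5, 7)

5P = (5, 7)


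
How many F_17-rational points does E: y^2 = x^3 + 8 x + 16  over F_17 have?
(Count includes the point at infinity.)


For each x in F_17, count y with y^2 = x^3 + 8 x + 16 mod 17:
  x = 0: RHS = 16, y in [4, 13]  -> 2 point(s)
  x = 1: RHS = 8, y in [5, 12]  -> 2 point(s)
  x = 3: RHS = 16, y in [4, 13]  -> 2 point(s)
  x = 6: RHS = 8, y in [5, 12]  -> 2 point(s)
  x = 9: RHS = 1, y in [1, 16]  -> 2 point(s)
  x = 10: RHS = 8, y in [5, 12]  -> 2 point(s)
  x = 12: RHS = 4, y in [2, 15]  -> 2 point(s)
  x = 14: RHS = 16, y in [4, 13]  -> 2 point(s)
  x = 15: RHS = 9, y in [3, 14]  -> 2 point(s)
Affine points: 18. Add the point at infinity: total = 19.

#E(F_17) = 19


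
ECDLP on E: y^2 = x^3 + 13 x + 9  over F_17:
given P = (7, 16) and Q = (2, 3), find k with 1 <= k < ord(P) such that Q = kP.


Enumerate multiples of P until we hit Q = (2, 3):
  1P = (7, 16)
  2P = (11, 15)
  3P = (15, 3)
  4P = (8, 9)
  5P = (0, 3)
  6P = (2, 3)
Match found at i = 6.

k = 6


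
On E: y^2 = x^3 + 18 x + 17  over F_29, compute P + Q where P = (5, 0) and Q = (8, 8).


P != Q, so use the chord formula.
s = (y2 - y1) / (x2 - x1) = (8) / (3) mod 29 = 22
x3 = s^2 - x1 - x2 mod 29 = 22^2 - 5 - 8 = 7
y3 = s (x1 - x3) - y1 mod 29 = 22 * (5 - 7) - 0 = 14

P + Q = (7, 14)


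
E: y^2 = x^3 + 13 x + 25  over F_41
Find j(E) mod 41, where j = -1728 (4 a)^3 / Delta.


Delta = -16(4 a^3 + 27 b^2) mod 41 = 7
-1728 * (4 a)^3 = -1728 * (4*13)^3 mod 41 = 9
j = 9 * 7^(-1) mod 41 = 13

j = 13 (mod 41)


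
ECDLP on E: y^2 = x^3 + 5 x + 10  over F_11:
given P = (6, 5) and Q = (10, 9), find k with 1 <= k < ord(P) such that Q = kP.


Enumerate multiples of P until we hit Q = (10, 9):
  1P = (6, 5)
  2P = (8, 1)
  3P = (1, 7)
  4P = (9, 5)
  5P = (7, 6)
  6P = (10, 2)
  7P = (10, 9)
Match found at i = 7.

k = 7


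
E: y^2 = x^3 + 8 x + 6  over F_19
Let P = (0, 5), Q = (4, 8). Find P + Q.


P != Q, so use the chord formula.
s = (y2 - y1) / (x2 - x1) = (3) / (4) mod 19 = 15
x3 = s^2 - x1 - x2 mod 19 = 15^2 - 0 - 4 = 12
y3 = s (x1 - x3) - y1 mod 19 = 15 * (0 - 12) - 5 = 5

P + Q = (12, 5)


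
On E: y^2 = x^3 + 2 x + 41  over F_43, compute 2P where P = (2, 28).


Doubling: s = (3 x1^2 + a) / (2 y1)
s = (3*2^2 + 2) / (2*28) mod 43 = 11
x3 = s^2 - 2 x1 mod 43 = 11^2 - 2*2 = 31
y3 = s (x1 - x3) - y1 mod 43 = 11 * (2 - 31) - 28 = 40

2P = (31, 40)


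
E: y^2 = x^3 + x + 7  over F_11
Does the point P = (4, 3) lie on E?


Check whether y^2 = x^3 + 1 x + 7 (mod 11) for (x, y) = (4, 3).
LHS: y^2 = 3^2 mod 11 = 9
RHS: x^3 + 1 x + 7 = 4^3 + 1*4 + 7 mod 11 = 9
LHS = RHS

Yes, on the curve


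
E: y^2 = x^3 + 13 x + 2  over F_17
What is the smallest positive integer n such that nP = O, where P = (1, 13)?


Compute successive multiples of P until we hit O:
  1P = (1, 13)
  2P = (2, 6)
  3P = (12, 13)
  4P = (4, 4)
  5P = (4, 13)
  6P = (12, 4)
  7P = (2, 11)
  8P = (1, 4)
  ... (continuing to 9P)
  9P = O

ord(P) = 9


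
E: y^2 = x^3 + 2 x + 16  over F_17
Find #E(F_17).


For each x in F_17, count y with y^2 = x^3 + 2 x + 16 mod 17:
  x = 0: RHS = 16, y in [4, 13]  -> 2 point(s)
  x = 1: RHS = 2, y in [6, 11]  -> 2 point(s)
  x = 3: RHS = 15, y in [7, 10]  -> 2 point(s)
  x = 5: RHS = 15, y in [7, 10]  -> 2 point(s)
  x = 7: RHS = 16, y in [4, 13]  -> 2 point(s)
  x = 8: RHS = 0, y in [0]  -> 1 point(s)
  x = 9: RHS = 15, y in [7, 10]  -> 2 point(s)
  x = 10: RHS = 16, y in [4, 13]  -> 2 point(s)
  x = 11: RHS = 9, y in [3, 14]  -> 2 point(s)
  x = 12: RHS = 0, y in [0]  -> 1 point(s)
  x = 14: RHS = 0, y in [0]  -> 1 point(s)
  x = 15: RHS = 4, y in [2, 15]  -> 2 point(s)
  x = 16: RHS = 13, y in [8, 9]  -> 2 point(s)
Affine points: 23. Add the point at infinity: total = 24.

#E(F_17) = 24


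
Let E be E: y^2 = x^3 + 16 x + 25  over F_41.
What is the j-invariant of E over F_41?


Delta = -16(4 a^3 + 27 b^2) mod 41 = 36
-1728 * (4 a)^3 = -1728 * (4*16)^3 mod 41 = 19
j = 19 * 36^(-1) mod 41 = 29

j = 29 (mod 41)


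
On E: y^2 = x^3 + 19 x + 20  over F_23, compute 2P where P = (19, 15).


k = 2 = 10_2 (binary, LSB first: 01)
Double-and-add from P = (19, 15):
  bit 0 = 0: acc unchanged = O
  bit 1 = 1: acc = O + (17, 14) = (17, 14)

2P = (17, 14)


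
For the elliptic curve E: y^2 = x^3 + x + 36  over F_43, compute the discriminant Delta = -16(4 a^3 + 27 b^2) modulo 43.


4 a^3 + 27 b^2 = 4*1^3 + 27*36^2 = 4 + 34992 = 34996
Delta = -16 * (34996) = -559936
Delta mod 43 = 10

Delta = 10 (mod 43)


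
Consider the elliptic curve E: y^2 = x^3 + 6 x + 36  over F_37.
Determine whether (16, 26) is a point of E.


Check whether y^2 = x^3 + 6 x + 36 (mod 37) for (x, y) = (16, 26).
LHS: y^2 = 26^2 mod 37 = 10
RHS: x^3 + 6 x + 36 = 16^3 + 6*16 + 36 mod 37 = 10
LHS = RHS

Yes, on the curve


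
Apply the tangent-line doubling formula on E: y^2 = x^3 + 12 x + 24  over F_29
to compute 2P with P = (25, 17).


Doubling: s = (3 x1^2 + a) / (2 y1)
s = (3*25^2 + 12) / (2*17) mod 29 = 12
x3 = s^2 - 2 x1 mod 29 = 12^2 - 2*25 = 7
y3 = s (x1 - x3) - y1 mod 29 = 12 * (25 - 7) - 17 = 25

2P = (7, 25)


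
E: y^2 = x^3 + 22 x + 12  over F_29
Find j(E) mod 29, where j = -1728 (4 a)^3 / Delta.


Delta = -16(4 a^3 + 27 b^2) mod 29 = 25
-1728 * (4 a)^3 = -1728 * (4*22)^3 mod 29 = 12
j = 12 * 25^(-1) mod 29 = 26

j = 26 (mod 29)


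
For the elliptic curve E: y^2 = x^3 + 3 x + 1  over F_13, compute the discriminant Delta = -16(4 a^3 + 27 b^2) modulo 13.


4 a^3 + 27 b^2 = 4*3^3 + 27*1^2 = 108 + 27 = 135
Delta = -16 * (135) = -2160
Delta mod 13 = 11

Delta = 11 (mod 13)


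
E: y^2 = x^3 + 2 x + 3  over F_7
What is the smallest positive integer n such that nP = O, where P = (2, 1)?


Compute successive multiples of P until we hit O:
  1P = (2, 1)
  2P = (3, 6)
  3P = (6, 0)
  4P = (3, 1)
  5P = (2, 6)
  6P = O

ord(P) = 6


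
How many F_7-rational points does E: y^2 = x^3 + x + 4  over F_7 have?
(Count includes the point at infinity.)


For each x in F_7, count y with y^2 = x^3 + 1 x + 4 mod 7:
  x = 0: RHS = 4, y in [2, 5]  -> 2 point(s)
  x = 2: RHS = 0, y in [0]  -> 1 point(s)
  x = 4: RHS = 2, y in [3, 4]  -> 2 point(s)
  x = 5: RHS = 1, y in [1, 6]  -> 2 point(s)
  x = 6: RHS = 2, y in [3, 4]  -> 2 point(s)
Affine points: 9. Add the point at infinity: total = 10.

#E(F_7) = 10


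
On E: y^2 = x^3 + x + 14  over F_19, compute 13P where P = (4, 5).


k = 13 = 1101_2 (binary, LSB first: 1011)
Double-and-add from P = (4, 5):
  bit 0 = 1: acc = O + (4, 5) = (4, 5)
  bit 1 = 0: acc unchanged = (4, 5)
  bit 2 = 1: acc = (4, 5) + (3, 14) = (17, 17)
  bit 3 = 1: acc = (17, 17) + (14, 13) = (13, 1)

13P = (13, 1)


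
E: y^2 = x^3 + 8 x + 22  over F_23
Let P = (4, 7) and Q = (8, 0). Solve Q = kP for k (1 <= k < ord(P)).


Enumerate multiples of P until we hit Q = (8, 0):
  1P = (4, 7)
  2P = (8, 0)
Match found at i = 2.

k = 2


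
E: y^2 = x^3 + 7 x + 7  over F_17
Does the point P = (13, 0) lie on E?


Check whether y^2 = x^3 + 7 x + 7 (mod 17) for (x, y) = (13, 0).
LHS: y^2 = 0^2 mod 17 = 0
RHS: x^3 + 7 x + 7 = 13^3 + 7*13 + 7 mod 17 = 0
LHS = RHS

Yes, on the curve


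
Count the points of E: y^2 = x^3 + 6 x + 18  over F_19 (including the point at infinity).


For each x in F_19, count y with y^2 = x^3 + 6 x + 18 mod 19:
  x = 1: RHS = 6, y in [5, 14]  -> 2 point(s)
  x = 2: RHS = 0, y in [0]  -> 1 point(s)
  x = 3: RHS = 6, y in [5, 14]  -> 2 point(s)
  x = 4: RHS = 11, y in [7, 12]  -> 2 point(s)
  x = 6: RHS = 4, y in [2, 17]  -> 2 point(s)
  x = 7: RHS = 4, y in [2, 17]  -> 2 point(s)
  x = 11: RHS = 9, y in [3, 16]  -> 2 point(s)
  x = 15: RHS = 6, y in [5, 14]  -> 2 point(s)
  x = 16: RHS = 11, y in [7, 12]  -> 2 point(s)
  x = 17: RHS = 17, y in [6, 13]  -> 2 point(s)
  x = 18: RHS = 11, y in [7, 12]  -> 2 point(s)
Affine points: 21. Add the point at infinity: total = 22.

#E(F_19) = 22


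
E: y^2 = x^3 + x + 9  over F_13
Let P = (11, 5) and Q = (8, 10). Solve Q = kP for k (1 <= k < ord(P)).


Enumerate multiples of P until we hit Q = (8, 10):
  1P = (11, 5)
  2P = (4, 8)
  3P = (8, 3)
  4P = (6, 7)
  5P = (5, 3)
  6P = (0, 3)
  7P = (3, 0)
  8P = (0, 10)
  9P = (5, 10)
  10P = (6, 6)
  11P = (8, 10)
Match found at i = 11.

k = 11


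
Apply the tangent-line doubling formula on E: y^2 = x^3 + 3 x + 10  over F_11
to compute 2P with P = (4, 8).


Doubling: s = (3 x1^2 + a) / (2 y1)
s = (3*4^2 + 3) / (2*8) mod 11 = 8
x3 = s^2 - 2 x1 mod 11 = 8^2 - 2*4 = 1
y3 = s (x1 - x3) - y1 mod 11 = 8 * (4 - 1) - 8 = 5

2P = (1, 5)


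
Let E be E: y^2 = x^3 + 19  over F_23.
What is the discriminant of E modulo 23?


4 a^3 + 27 b^2 = 4*0^3 + 27*19^2 = 0 + 9747 = 9747
Delta = -16 * (9747) = -155952
Delta mod 23 = 11

Delta = 11 (mod 23)


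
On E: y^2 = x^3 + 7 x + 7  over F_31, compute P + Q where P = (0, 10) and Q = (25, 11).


P != Q, so use the chord formula.
s = (y2 - y1) / (x2 - x1) = (1) / (25) mod 31 = 5
x3 = s^2 - x1 - x2 mod 31 = 5^2 - 0 - 25 = 0
y3 = s (x1 - x3) - y1 mod 31 = 5 * (0 - 0) - 10 = 21

P + Q = (0, 21)


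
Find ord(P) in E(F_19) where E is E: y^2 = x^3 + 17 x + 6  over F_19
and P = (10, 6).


Compute successive multiples of P until we hit O:
  1P = (10, 6)
  2P = (4, 10)
  3P = (16, 17)
  4P = (18, 11)
  5P = (0, 5)
  6P = (13, 7)
  7P = (13, 12)
  8P = (0, 14)
  ... (continuing to 13P)
  13P = O

ord(P) = 13


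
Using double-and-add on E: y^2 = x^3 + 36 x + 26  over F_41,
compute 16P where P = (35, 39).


k = 16 = 10000_2 (binary, LSB first: 00001)
Double-and-add from P = (35, 39):
  bit 0 = 0: acc unchanged = O
  bit 1 = 0: acc unchanged = O
  bit 2 = 0: acc unchanged = O
  bit 3 = 0: acc unchanged = O
  bit 4 = 1: acc = O + (36, 7) = (36, 7)

16P = (36, 7)


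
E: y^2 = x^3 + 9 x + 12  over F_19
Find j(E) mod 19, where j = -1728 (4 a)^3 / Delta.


Delta = -16(4 a^3 + 27 b^2) mod 19 = 6
-1728 * (4 a)^3 = -1728 * (4*9)^3 mod 19 = 11
j = 11 * 6^(-1) mod 19 = 5

j = 5 (mod 19)


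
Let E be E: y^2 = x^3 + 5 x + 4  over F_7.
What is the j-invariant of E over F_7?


Delta = -16(4 a^3 + 27 b^2) mod 7 = 5
-1728 * (4 a)^3 = -1728 * (4*5)^3 mod 7 = 6
j = 6 * 5^(-1) mod 7 = 4

j = 4 (mod 7)


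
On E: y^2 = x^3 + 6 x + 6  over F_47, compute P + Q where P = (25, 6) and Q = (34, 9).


P != Q, so use the chord formula.
s = (y2 - y1) / (x2 - x1) = (3) / (9) mod 47 = 16
x3 = s^2 - x1 - x2 mod 47 = 16^2 - 25 - 34 = 9
y3 = s (x1 - x3) - y1 mod 47 = 16 * (25 - 9) - 6 = 15

P + Q = (9, 15)


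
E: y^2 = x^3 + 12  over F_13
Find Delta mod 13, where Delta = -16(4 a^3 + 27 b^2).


4 a^3 + 27 b^2 = 4*0^3 + 27*12^2 = 0 + 3888 = 3888
Delta = -16 * (3888) = -62208
Delta mod 13 = 10

Delta = 10 (mod 13)


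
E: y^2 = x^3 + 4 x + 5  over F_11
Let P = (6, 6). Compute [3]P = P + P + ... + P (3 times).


k = 3 = 11_2 (binary, LSB first: 11)
Double-and-add from P = (6, 6):
  bit 0 = 1: acc = O + (6, 6) = (6, 6)
  bit 1 = 1: acc = (6, 6) + (3, 0) = (6, 5)

3P = (6, 5)


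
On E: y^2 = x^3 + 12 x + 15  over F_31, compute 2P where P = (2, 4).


Doubling: s = (3 x1^2 + a) / (2 y1)
s = (3*2^2 + 12) / (2*4) mod 31 = 3
x3 = s^2 - 2 x1 mod 31 = 3^2 - 2*2 = 5
y3 = s (x1 - x3) - y1 mod 31 = 3 * (2 - 5) - 4 = 18

2P = (5, 18)


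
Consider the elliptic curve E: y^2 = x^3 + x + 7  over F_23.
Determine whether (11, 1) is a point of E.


Check whether y^2 = x^3 + 1 x + 7 (mod 23) for (x, y) = (11, 1).
LHS: y^2 = 1^2 mod 23 = 1
RHS: x^3 + 1 x + 7 = 11^3 + 1*11 + 7 mod 23 = 15
LHS != RHS

No, not on the curve


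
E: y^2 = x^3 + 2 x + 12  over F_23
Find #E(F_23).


For each x in F_23, count y with y^2 = x^3 + 2 x + 12 mod 23:
  x = 0: RHS = 12, y in [9, 14]  -> 2 point(s)
  x = 2: RHS = 1, y in [1, 22]  -> 2 point(s)
  x = 5: RHS = 9, y in [3, 20]  -> 2 point(s)
  x = 7: RHS = 1, y in [1, 22]  -> 2 point(s)
  x = 9: RHS = 0, y in [0]  -> 1 point(s)
  x = 11: RHS = 8, y in [10, 13]  -> 2 point(s)
  x = 12: RHS = 16, y in [4, 19]  -> 2 point(s)
  x = 13: RHS = 4, y in [2, 21]  -> 2 point(s)
  x = 14: RHS = 1, y in [1, 22]  -> 2 point(s)
  x = 15: RHS = 13, y in [6, 17]  -> 2 point(s)
  x = 16: RHS = 0, y in [0]  -> 1 point(s)
  x = 19: RHS = 9, y in [3, 20]  -> 2 point(s)
  x = 20: RHS = 2, y in [5, 18]  -> 2 point(s)
  x = 21: RHS = 0, y in [0]  -> 1 point(s)
  x = 22: RHS = 9, y in [3, 20]  -> 2 point(s)
Affine points: 27. Add the point at infinity: total = 28.

#E(F_23) = 28


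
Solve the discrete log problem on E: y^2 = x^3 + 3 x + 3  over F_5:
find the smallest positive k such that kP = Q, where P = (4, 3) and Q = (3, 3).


Enumerate multiples of P until we hit Q = (3, 3):
  1P = (4, 3)
  2P = (3, 3)
Match found at i = 2.

k = 2


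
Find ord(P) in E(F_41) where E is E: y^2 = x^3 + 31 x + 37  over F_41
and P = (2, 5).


Compute successive multiples of P until we hit O:
  1P = (2, 5)
  2P = (19, 8)
  3P = (4, 26)
  4P = (12, 13)
  5P = (26, 25)
  6P = (8, 31)
  7P = (27, 37)
  8P = (16, 23)
  ... (continuing to 51P)
  51P = O

ord(P) = 51


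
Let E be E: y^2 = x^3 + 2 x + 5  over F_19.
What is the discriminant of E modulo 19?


4 a^3 + 27 b^2 = 4*2^3 + 27*5^2 = 32 + 675 = 707
Delta = -16 * (707) = -11312
Delta mod 19 = 12

Delta = 12 (mod 19)


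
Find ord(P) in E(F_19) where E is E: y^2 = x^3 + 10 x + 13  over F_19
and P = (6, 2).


Compute successive multiples of P until we hit O:
  1P = (6, 2)
  2P = (8, 15)
  3P = (14, 3)
  4P = (10, 7)
  5P = (1, 9)
  6P = (17, 2)
  7P = (15, 17)
  8P = (5, 6)
  ... (continuing to 17P)
  17P = O

ord(P) = 17


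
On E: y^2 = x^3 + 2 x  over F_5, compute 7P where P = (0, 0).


k = 7 = 111_2 (binary, LSB first: 111)
Double-and-add from P = (0, 0):
  bit 0 = 1: acc = O + (0, 0) = (0, 0)
  bit 1 = 1: acc = (0, 0) + O = (0, 0)
  bit 2 = 1: acc = (0, 0) + O = (0, 0)

7P = (0, 0)


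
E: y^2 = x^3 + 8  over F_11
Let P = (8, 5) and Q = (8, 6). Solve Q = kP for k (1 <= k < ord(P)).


Enumerate multiples of P until we hit Q = (8, 6):
  1P = (8, 5)
  2P = (9, 0)
  3P = (8, 6)
Match found at i = 3.

k = 3


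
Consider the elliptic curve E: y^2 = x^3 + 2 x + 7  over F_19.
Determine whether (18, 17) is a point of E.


Check whether y^2 = x^3 + 2 x + 7 (mod 19) for (x, y) = (18, 17).
LHS: y^2 = 17^2 mod 19 = 4
RHS: x^3 + 2 x + 7 = 18^3 + 2*18 + 7 mod 19 = 4
LHS = RHS

Yes, on the curve


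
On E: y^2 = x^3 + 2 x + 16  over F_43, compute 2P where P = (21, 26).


Doubling: s = (3 x1^2 + a) / (2 y1)
s = (3*21^2 + 2) / (2*26) mod 43 = 23
x3 = s^2 - 2 x1 mod 43 = 23^2 - 2*21 = 14
y3 = s (x1 - x3) - y1 mod 43 = 23 * (21 - 14) - 26 = 6

2P = (14, 6)


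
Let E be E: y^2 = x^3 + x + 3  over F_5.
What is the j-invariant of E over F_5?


Delta = -16(4 a^3 + 27 b^2) mod 5 = 3
-1728 * (4 a)^3 = -1728 * (4*1)^3 mod 5 = 3
j = 3 * 3^(-1) mod 5 = 1

j = 1 (mod 5)


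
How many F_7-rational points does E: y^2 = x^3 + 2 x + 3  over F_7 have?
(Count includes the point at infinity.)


For each x in F_7, count y with y^2 = x^3 + 2 x + 3 mod 7:
  x = 2: RHS = 1, y in [1, 6]  -> 2 point(s)
  x = 3: RHS = 1, y in [1, 6]  -> 2 point(s)
  x = 6: RHS = 0, y in [0]  -> 1 point(s)
Affine points: 5. Add the point at infinity: total = 6.

#E(F_7) = 6


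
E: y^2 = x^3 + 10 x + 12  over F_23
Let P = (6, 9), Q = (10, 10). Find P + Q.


P != Q, so use the chord formula.
s = (y2 - y1) / (x2 - x1) = (1) / (4) mod 23 = 6
x3 = s^2 - x1 - x2 mod 23 = 6^2 - 6 - 10 = 20
y3 = s (x1 - x3) - y1 mod 23 = 6 * (6 - 20) - 9 = 22

P + Q = (20, 22)


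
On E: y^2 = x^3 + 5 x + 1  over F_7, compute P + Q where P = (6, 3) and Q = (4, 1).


P != Q, so use the chord formula.
s = (y2 - y1) / (x2 - x1) = (5) / (5) mod 7 = 1
x3 = s^2 - x1 - x2 mod 7 = 1^2 - 6 - 4 = 5
y3 = s (x1 - x3) - y1 mod 7 = 1 * (6 - 5) - 3 = 5

P + Q = (5, 5)


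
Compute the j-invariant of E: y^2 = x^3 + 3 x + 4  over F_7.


Delta = -16(4 a^3 + 27 b^2) mod 7 = 5
-1728 * (4 a)^3 = -1728 * (4*3)^3 mod 7 = 6
j = 6 * 5^(-1) mod 7 = 4

j = 4 (mod 7)


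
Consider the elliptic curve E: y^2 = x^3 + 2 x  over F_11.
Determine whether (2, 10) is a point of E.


Check whether y^2 = x^3 + 2 x + 0 (mod 11) for (x, y) = (2, 10).
LHS: y^2 = 10^2 mod 11 = 1
RHS: x^3 + 2 x + 0 = 2^3 + 2*2 + 0 mod 11 = 1
LHS = RHS

Yes, on the curve


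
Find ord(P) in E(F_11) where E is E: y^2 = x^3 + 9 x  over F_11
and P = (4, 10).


Compute successive multiples of P until we hit O:
  1P = (4, 10)
  2P = (4, 1)
  3P = O

ord(P) = 3


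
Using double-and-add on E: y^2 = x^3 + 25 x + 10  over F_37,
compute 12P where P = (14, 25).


k = 12 = 1100_2 (binary, LSB first: 0011)
Double-and-add from P = (14, 25):
  bit 0 = 0: acc unchanged = O
  bit 1 = 0: acc unchanged = O
  bit 2 = 1: acc = O + (21, 18) = (21, 18)
  bit 3 = 1: acc = (21, 18) + (29, 36) = (36, 13)

12P = (36, 13)


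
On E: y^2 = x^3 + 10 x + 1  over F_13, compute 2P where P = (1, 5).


Doubling: s = (3 x1^2 + a) / (2 y1)
s = (3*1^2 + 10) / (2*5) mod 13 = 0
x3 = s^2 - 2 x1 mod 13 = 0^2 - 2*1 = 11
y3 = s (x1 - x3) - y1 mod 13 = 0 * (1 - 11) - 5 = 8

2P = (11, 8)


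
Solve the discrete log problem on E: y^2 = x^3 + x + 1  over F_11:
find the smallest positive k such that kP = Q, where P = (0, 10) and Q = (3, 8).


Enumerate multiples of P until we hit Q = (3, 8):
  1P = (0, 10)
  2P = (3, 8)
Match found at i = 2.

k = 2


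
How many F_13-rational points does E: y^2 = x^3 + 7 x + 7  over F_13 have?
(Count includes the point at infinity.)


For each x in F_13, count y with y^2 = x^3 + 7 x + 7 mod 13:
  x = 2: RHS = 3, y in [4, 9]  -> 2 point(s)
  x = 3: RHS = 3, y in [4, 9]  -> 2 point(s)
  x = 7: RHS = 9, y in [3, 10]  -> 2 point(s)
  x = 8: RHS = 3, y in [4, 9]  -> 2 point(s)
  x = 12: RHS = 12, y in [5, 8]  -> 2 point(s)
Affine points: 10. Add the point at infinity: total = 11.

#E(F_13) = 11


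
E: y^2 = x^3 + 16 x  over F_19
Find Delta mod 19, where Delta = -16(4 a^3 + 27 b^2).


4 a^3 + 27 b^2 = 4*16^3 + 27*0^2 = 16384 + 0 = 16384
Delta = -16 * (16384) = -262144
Delta mod 19 = 18

Delta = 18 (mod 19)


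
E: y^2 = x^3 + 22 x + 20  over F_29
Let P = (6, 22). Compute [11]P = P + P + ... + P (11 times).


k = 11 = 1011_2 (binary, LSB first: 1101)
Double-and-add from P = (6, 22):
  bit 0 = 1: acc = O + (6, 22) = (6, 22)
  bit 1 = 1: acc = (6, 22) + (18, 19) = (25, 19)
  bit 2 = 0: acc unchanged = (25, 19)
  bit 3 = 1: acc = (25, 19) + (22, 4) = (7, 13)

11P = (7, 13)


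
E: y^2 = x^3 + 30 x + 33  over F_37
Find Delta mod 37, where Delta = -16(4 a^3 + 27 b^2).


4 a^3 + 27 b^2 = 4*30^3 + 27*33^2 = 108000 + 29403 = 137403
Delta = -16 * (137403) = -2198448
Delta mod 37 = 18

Delta = 18 (mod 37)


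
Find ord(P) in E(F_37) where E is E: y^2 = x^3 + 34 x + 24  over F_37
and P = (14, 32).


Compute successive multiples of P until we hit O:
  1P = (14, 32)
  2P = (18, 17)
  3P = (26, 13)
  4P = (27, 4)
  5P = (21, 3)
  6P = (32, 32)
  7P = (28, 5)
  8P = (31, 14)
  ... (continuing to 34P)
  34P = O

ord(P) = 34


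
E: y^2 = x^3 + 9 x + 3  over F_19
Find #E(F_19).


For each x in F_19, count y with y^2 = x^3 + 9 x + 3 mod 19:
  x = 3: RHS = 0, y in [0]  -> 1 point(s)
  x = 6: RHS = 7, y in [8, 11]  -> 2 point(s)
  x = 8: RHS = 17, y in [6, 13]  -> 2 point(s)
  x = 14: RHS = 4, y in [2, 17]  -> 2 point(s)
  x = 15: RHS = 17, y in [6, 13]  -> 2 point(s)
  x = 16: RHS = 6, y in [5, 14]  -> 2 point(s)
Affine points: 11. Add the point at infinity: total = 12.

#E(F_19) = 12


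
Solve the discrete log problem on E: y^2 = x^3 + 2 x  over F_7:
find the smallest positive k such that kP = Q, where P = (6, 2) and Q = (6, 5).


Enumerate multiples of P until we hit Q = (6, 5):
  1P = (6, 2)
  2P = (4, 4)
  3P = (5, 4)
  4P = (0, 0)
  5P = (5, 3)
  6P = (4, 3)
  7P = (6, 5)
Match found at i = 7.

k = 7


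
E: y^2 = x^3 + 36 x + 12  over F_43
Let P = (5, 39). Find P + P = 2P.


Doubling: s = (3 x1^2 + a) / (2 y1)
s = (3*5^2 + 36) / (2*39) mod 43 = 13
x3 = s^2 - 2 x1 mod 43 = 13^2 - 2*5 = 30
y3 = s (x1 - x3) - y1 mod 43 = 13 * (5 - 30) - 39 = 23

2P = (30, 23)


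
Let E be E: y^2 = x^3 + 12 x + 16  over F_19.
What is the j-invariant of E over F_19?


Delta = -16(4 a^3 + 27 b^2) mod 19 = 14
-1728 * (4 a)^3 = -1728 * (4*12)^3 mod 19 = 12
j = 12 * 14^(-1) mod 19 = 9

j = 9 (mod 19)


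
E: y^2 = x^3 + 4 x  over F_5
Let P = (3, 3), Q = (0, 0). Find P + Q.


P != Q, so use the chord formula.
s = (y2 - y1) / (x2 - x1) = (2) / (2) mod 5 = 1
x3 = s^2 - x1 - x2 mod 5 = 1^2 - 3 - 0 = 3
y3 = s (x1 - x3) - y1 mod 5 = 1 * (3 - 3) - 3 = 2

P + Q = (3, 2)


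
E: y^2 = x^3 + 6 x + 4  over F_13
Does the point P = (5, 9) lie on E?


Check whether y^2 = x^3 + 6 x + 4 (mod 13) for (x, y) = (5, 9).
LHS: y^2 = 9^2 mod 13 = 3
RHS: x^3 + 6 x + 4 = 5^3 + 6*5 + 4 mod 13 = 3
LHS = RHS

Yes, on the curve


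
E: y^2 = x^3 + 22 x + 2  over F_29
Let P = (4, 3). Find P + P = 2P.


Doubling: s = (3 x1^2 + a) / (2 y1)
s = (3*4^2 + 22) / (2*3) mod 29 = 2
x3 = s^2 - 2 x1 mod 29 = 2^2 - 2*4 = 25
y3 = s (x1 - x3) - y1 mod 29 = 2 * (4 - 25) - 3 = 13

2P = (25, 13)


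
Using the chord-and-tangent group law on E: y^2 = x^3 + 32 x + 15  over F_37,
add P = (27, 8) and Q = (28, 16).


P != Q, so use the chord formula.
s = (y2 - y1) / (x2 - x1) = (8) / (1) mod 37 = 8
x3 = s^2 - x1 - x2 mod 37 = 8^2 - 27 - 28 = 9
y3 = s (x1 - x3) - y1 mod 37 = 8 * (27 - 9) - 8 = 25

P + Q = (9, 25)


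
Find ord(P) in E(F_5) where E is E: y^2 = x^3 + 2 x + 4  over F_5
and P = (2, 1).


Compute successive multiples of P until we hit O:
  1P = (2, 1)
  2P = (0, 3)
  3P = (4, 1)
  4P = (4, 4)
  5P = (0, 2)
  6P = (2, 4)
  7P = O

ord(P) = 7


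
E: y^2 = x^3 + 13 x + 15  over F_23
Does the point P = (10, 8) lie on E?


Check whether y^2 = x^3 + 13 x + 15 (mod 23) for (x, y) = (10, 8).
LHS: y^2 = 8^2 mod 23 = 18
RHS: x^3 + 13 x + 15 = 10^3 + 13*10 + 15 mod 23 = 18
LHS = RHS

Yes, on the curve


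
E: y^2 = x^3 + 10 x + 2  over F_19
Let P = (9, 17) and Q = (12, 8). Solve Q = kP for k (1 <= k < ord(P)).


Enumerate multiples of P until we hit Q = (12, 8):
  1P = (9, 17)
  2P = (8, 10)
  3P = (13, 12)
  4P = (14, 13)
  5P = (5, 14)
  6P = (2, 12)
  7P = (12, 8)
Match found at i = 7.

k = 7


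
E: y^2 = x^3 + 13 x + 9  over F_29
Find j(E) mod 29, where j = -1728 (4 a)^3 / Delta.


Delta = -16(4 a^3 + 27 b^2) mod 29 = 24
-1728 * (4 a)^3 = -1728 * (4*13)^3 mod 29 = 18
j = 18 * 24^(-1) mod 29 = 8

j = 8 (mod 29)


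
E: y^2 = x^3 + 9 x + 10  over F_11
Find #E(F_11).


For each x in F_11, count y with y^2 = x^3 + 9 x + 10 mod 11:
  x = 1: RHS = 9, y in [3, 8]  -> 2 point(s)
  x = 2: RHS = 3, y in [5, 6]  -> 2 point(s)
  x = 3: RHS = 9, y in [3, 8]  -> 2 point(s)
  x = 4: RHS = 0, y in [0]  -> 1 point(s)
  x = 5: RHS = 4, y in [2, 9]  -> 2 point(s)
  x = 6: RHS = 5, y in [4, 7]  -> 2 point(s)
  x = 7: RHS = 9, y in [3, 8]  -> 2 point(s)
  x = 8: RHS = 0, y in [0]  -> 1 point(s)
  x = 10: RHS = 0, y in [0]  -> 1 point(s)
Affine points: 15. Add the point at infinity: total = 16.

#E(F_11) = 16


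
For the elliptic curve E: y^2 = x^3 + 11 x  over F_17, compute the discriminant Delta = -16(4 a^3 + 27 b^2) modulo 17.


4 a^3 + 27 b^2 = 4*11^3 + 27*0^2 = 5324 + 0 = 5324
Delta = -16 * (5324) = -85184
Delta mod 17 = 3

Delta = 3 (mod 17)


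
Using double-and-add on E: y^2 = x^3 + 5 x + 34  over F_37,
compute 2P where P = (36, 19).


k = 2 = 10_2 (binary, LSB first: 01)
Double-and-add from P = (36, 19):
  bit 0 = 0: acc unchanged = O
  bit 1 = 1: acc = O + (29, 0) = (29, 0)

2P = (29, 0)


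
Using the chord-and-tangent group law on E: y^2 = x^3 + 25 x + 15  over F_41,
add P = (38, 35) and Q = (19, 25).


P != Q, so use the chord formula.
s = (y2 - y1) / (x2 - x1) = (31) / (22) mod 41 = 7
x3 = s^2 - x1 - x2 mod 41 = 7^2 - 38 - 19 = 33
y3 = s (x1 - x3) - y1 mod 41 = 7 * (38 - 33) - 35 = 0

P + Q = (33, 0)


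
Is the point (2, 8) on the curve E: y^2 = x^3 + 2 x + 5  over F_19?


Check whether y^2 = x^3 + 2 x + 5 (mod 19) for (x, y) = (2, 8).
LHS: y^2 = 8^2 mod 19 = 7
RHS: x^3 + 2 x + 5 = 2^3 + 2*2 + 5 mod 19 = 17
LHS != RHS

No, not on the curve


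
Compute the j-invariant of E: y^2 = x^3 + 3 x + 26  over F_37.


Delta = -16(4 a^3 + 27 b^2) mod 37 = 20
-1728 * (4 a)^3 = -1728 * (4*3)^3 mod 37 = 27
j = 27 * 20^(-1) mod 37 = 18

j = 18 (mod 37)


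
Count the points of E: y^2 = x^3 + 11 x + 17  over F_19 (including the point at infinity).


For each x in F_19, count y with y^2 = x^3 + 11 x + 17 mod 19:
  x = 0: RHS = 17, y in [6, 13]  -> 2 point(s)
  x = 2: RHS = 9, y in [3, 16]  -> 2 point(s)
  x = 3: RHS = 1, y in [1, 18]  -> 2 point(s)
  x = 4: RHS = 11, y in [7, 12]  -> 2 point(s)
  x = 5: RHS = 7, y in [8, 11]  -> 2 point(s)
  x = 7: RHS = 0, y in [0]  -> 1 point(s)
  x = 8: RHS = 9, y in [3, 16]  -> 2 point(s)
  x = 9: RHS = 9, y in [3, 16]  -> 2 point(s)
  x = 10: RHS = 6, y in [5, 14]  -> 2 point(s)
  x = 11: RHS = 6, y in [5, 14]  -> 2 point(s)
  x = 13: RHS = 1, y in [1, 18]  -> 2 point(s)
  x = 15: RHS = 4, y in [2, 17]  -> 2 point(s)
  x = 17: RHS = 6, y in [5, 14]  -> 2 point(s)
  x = 18: RHS = 5, y in [9, 10]  -> 2 point(s)
Affine points: 27. Add the point at infinity: total = 28.

#E(F_19) = 28


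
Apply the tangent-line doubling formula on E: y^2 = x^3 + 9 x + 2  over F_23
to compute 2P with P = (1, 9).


Doubling: s = (3 x1^2 + a) / (2 y1)
s = (3*1^2 + 9) / (2*9) mod 23 = 16
x3 = s^2 - 2 x1 mod 23 = 16^2 - 2*1 = 1
y3 = s (x1 - x3) - y1 mod 23 = 16 * (1 - 1) - 9 = 14

2P = (1, 14)


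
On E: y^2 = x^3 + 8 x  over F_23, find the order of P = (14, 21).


Compute successive multiples of P until we hit O:
  1P = (14, 21)
  2P = (1, 20)
  3P = (11, 4)
  4P = (2, 1)
  5P = (20, 15)
  6P = (13, 1)
  7P = (5, 21)
  8P = (4, 2)
  ... (continuing to 24P)
  24P = O

ord(P) = 24


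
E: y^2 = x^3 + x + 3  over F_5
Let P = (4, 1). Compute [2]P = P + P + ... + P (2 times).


k = 2 = 10_2 (binary, LSB first: 01)
Double-and-add from P = (4, 1):
  bit 0 = 0: acc unchanged = O
  bit 1 = 1: acc = O + (1, 0) = (1, 0)

2P = (1, 0)


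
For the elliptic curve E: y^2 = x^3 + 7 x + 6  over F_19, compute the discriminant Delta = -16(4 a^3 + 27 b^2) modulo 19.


4 a^3 + 27 b^2 = 4*7^3 + 27*6^2 = 1372 + 972 = 2344
Delta = -16 * (2344) = -37504
Delta mod 19 = 2

Delta = 2 (mod 19)


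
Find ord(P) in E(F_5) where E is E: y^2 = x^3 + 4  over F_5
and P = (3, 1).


Compute successive multiples of P until we hit O:
  1P = (3, 1)
  2P = (0, 2)
  3P = (1, 0)
  4P = (0, 3)
  5P = (3, 4)
  6P = O

ord(P) = 6


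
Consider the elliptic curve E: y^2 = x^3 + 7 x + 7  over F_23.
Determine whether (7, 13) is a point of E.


Check whether y^2 = x^3 + 7 x + 7 (mod 23) for (x, y) = (7, 13).
LHS: y^2 = 13^2 mod 23 = 8
RHS: x^3 + 7 x + 7 = 7^3 + 7*7 + 7 mod 23 = 8
LHS = RHS

Yes, on the curve


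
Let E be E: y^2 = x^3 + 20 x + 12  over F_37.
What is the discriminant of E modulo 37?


4 a^3 + 27 b^2 = 4*20^3 + 27*12^2 = 32000 + 3888 = 35888
Delta = -16 * (35888) = -574208
Delta mod 37 = 32

Delta = 32 (mod 37)


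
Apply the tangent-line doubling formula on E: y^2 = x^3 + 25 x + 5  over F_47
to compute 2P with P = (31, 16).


Doubling: s = (3 x1^2 + a) / (2 y1)
s = (3*31^2 + 25) / (2*16) mod 47 = 38
x3 = s^2 - 2 x1 mod 47 = 38^2 - 2*31 = 19
y3 = s (x1 - x3) - y1 mod 47 = 38 * (31 - 19) - 16 = 17

2P = (19, 17)


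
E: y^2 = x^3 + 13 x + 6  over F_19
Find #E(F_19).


For each x in F_19, count y with y^2 = x^3 + 13 x + 6 mod 19:
  x = 0: RHS = 6, y in [5, 14]  -> 2 point(s)
  x = 1: RHS = 1, y in [1, 18]  -> 2 point(s)
  x = 5: RHS = 6, y in [5, 14]  -> 2 point(s)
  x = 9: RHS = 16, y in [4, 15]  -> 2 point(s)
  x = 11: RHS = 17, y in [6, 13]  -> 2 point(s)
  x = 12: RHS = 9, y in [3, 16]  -> 2 point(s)
  x = 13: RHS = 16, y in [4, 15]  -> 2 point(s)
  x = 14: RHS = 6, y in [5, 14]  -> 2 point(s)
  x = 15: RHS = 4, y in [2, 17]  -> 2 point(s)
  x = 16: RHS = 16, y in [4, 15]  -> 2 point(s)
  x = 18: RHS = 11, y in [7, 12]  -> 2 point(s)
Affine points: 22. Add the point at infinity: total = 23.

#E(F_19) = 23


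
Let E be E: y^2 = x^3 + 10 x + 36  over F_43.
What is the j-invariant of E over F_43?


Delta = -16(4 a^3 + 27 b^2) mod 43 = 15
-1728 * (4 a)^3 = -1728 * (4*10)^3 mod 43 = 1
j = 1 * 15^(-1) mod 43 = 23

j = 23 (mod 43)


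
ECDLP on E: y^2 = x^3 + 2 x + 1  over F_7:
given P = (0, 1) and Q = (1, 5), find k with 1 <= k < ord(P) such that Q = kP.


Enumerate multiples of P until we hit Q = (1, 5):
  1P = (0, 1)
  2P = (1, 5)
Match found at i = 2.

k = 2


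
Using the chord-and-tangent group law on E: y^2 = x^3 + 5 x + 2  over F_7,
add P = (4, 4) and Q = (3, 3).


P != Q, so use the chord formula.
s = (y2 - y1) / (x2 - x1) = (6) / (6) mod 7 = 1
x3 = s^2 - x1 - x2 mod 7 = 1^2 - 4 - 3 = 1
y3 = s (x1 - x3) - y1 mod 7 = 1 * (4 - 1) - 4 = 6

P + Q = (1, 6)
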